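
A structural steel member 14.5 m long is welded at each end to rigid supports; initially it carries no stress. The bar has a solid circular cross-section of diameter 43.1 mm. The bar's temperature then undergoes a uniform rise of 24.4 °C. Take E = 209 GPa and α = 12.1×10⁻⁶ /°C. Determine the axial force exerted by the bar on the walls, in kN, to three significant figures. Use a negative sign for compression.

-90.0 kN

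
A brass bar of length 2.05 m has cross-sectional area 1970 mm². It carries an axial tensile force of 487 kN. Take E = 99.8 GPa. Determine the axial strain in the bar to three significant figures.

0.00248

σ = N/A = 247.2 MPa; ε = σ/E = 247.2/99800 = 2.477e-03.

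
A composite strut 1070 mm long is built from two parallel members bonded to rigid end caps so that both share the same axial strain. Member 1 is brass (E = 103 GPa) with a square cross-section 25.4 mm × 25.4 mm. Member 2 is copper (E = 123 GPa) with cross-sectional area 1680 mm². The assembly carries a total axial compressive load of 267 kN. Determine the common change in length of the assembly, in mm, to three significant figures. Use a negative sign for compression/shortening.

-1.05 mm

A_1 = 645.2 mm².
Equal strain + equilibrium ⇒ each member carries load in proportion to AE: A₁E₁ = 66450000 N, A₂E₂ = 206600000 N, ΣAE = 273100000 N.
δ = PL/ΣAE = -267000·1070/273100000 = -1.046 mm.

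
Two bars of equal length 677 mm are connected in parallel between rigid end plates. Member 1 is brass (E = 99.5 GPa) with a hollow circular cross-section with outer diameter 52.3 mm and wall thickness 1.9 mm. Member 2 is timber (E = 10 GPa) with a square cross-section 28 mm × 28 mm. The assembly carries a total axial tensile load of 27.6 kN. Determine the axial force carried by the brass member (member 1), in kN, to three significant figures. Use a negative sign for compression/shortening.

A_1 = 300.8 mm².
A_2 = 784 mm².
Equal strain + equilibrium ⇒ each member carries load in proportion to AE: A₁E₁ = 29930000 N, A₂E₂ = 7840000 N, ΣAE = 37770000 N.
F₁ = P·A₁E₁/ΣAE = 27600·29930000/37770000 = 21870 N.

21.9 kN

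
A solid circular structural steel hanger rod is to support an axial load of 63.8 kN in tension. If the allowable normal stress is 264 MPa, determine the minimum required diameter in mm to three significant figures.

Required area A ≥ P/σ_allow = 63800/264 = 241.7 mm².
For a solid circular section, d ≥ √(4A/π) = 17.54 mm.

17.5 mm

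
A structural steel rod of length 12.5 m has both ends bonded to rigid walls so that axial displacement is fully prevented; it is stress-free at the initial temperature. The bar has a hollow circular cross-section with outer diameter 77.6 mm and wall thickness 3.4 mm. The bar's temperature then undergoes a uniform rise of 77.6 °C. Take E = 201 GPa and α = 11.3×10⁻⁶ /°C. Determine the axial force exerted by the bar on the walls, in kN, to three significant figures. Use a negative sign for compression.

-140 kN

Free thermal expansion αLΔT = 11.3e-6 · 12500 · 77.6 = 10.96 mm.
The walls impose strain ε = −(10.96)/12500 = -8.7688e-04; σ = Eε = 201000 · -8.7688e-04 = -176.3 MPa.
Wall reaction R = σ·A = -176.3·792.6 = -139700 N = -139.7 kN.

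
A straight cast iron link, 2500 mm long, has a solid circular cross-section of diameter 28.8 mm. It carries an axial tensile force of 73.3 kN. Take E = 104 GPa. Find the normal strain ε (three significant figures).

A = 651.4 mm².
σ = N/A = 112.5 MPa; ε = σ/E = 112.5/104000 = 1.082e-03.

0.00108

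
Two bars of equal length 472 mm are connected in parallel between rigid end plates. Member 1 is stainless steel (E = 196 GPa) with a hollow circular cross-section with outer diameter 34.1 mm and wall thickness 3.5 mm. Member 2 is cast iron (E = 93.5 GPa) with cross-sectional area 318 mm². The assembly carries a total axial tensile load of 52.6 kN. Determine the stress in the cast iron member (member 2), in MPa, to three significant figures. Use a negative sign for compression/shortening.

A_1 = 336.5 mm².
Equal strain + equilibrium ⇒ each member carries load in proportion to AE: A₁E₁ = 65950000 N, A₂E₂ = 29730000 N, ΣAE = 95680000 N.
σ₂ = P·E₂/ΣAE = 52600·93500/95680000 = 51.4 MPa.

51.4 MPa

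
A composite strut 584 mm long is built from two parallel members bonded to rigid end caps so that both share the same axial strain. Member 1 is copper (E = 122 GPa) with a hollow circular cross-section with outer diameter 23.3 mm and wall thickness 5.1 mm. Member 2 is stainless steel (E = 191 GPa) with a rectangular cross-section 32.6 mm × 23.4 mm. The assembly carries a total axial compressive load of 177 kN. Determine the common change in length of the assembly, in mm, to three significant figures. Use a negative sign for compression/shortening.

-0.570 mm

A_1 = 291.6 mm².
A_2 = 762.8 mm².
Equal strain + equilibrium ⇒ each member carries load in proportion to AE: A₁E₁ = 35580000 N, A₂E₂ = 145700000 N, ΣAE = 181300000 N.
δ = PL/ΣAE = -177000·584/181300000 = -0.5702 mm.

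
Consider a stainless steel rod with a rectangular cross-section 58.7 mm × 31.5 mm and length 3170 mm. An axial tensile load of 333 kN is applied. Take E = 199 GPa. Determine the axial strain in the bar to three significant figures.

A = 1849 mm².
σ = N/A = 180.1 MPa; ε = σ/E = 180.1/199000 = 9.050e-04.

9.05e-04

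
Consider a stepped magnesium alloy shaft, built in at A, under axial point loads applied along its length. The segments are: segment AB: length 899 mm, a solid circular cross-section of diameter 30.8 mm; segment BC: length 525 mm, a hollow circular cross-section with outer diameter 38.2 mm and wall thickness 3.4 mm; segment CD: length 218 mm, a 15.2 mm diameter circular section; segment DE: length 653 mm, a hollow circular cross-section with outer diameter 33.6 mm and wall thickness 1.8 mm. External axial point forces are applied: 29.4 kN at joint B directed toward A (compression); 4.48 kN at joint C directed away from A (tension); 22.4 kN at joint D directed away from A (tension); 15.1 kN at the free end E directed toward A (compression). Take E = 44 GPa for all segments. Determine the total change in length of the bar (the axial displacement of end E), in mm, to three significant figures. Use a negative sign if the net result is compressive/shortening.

Internal axial forces (sectioning from the free end, tension +): N_DE = -15.1 kN, N_CD = 7.3 kN, N_BC = 11.78 kN, N_AB = -17.62 kN.
A_AB = 745.1 mm².
A_BC = 371.7 mm².
A_CD = 181.5 mm².
A_DE = 179.8 mm².
δ_AB = -17620·899/(745.1·44000) = -0.4832 mm
δ_BC = 11780·525/(371.7·44000) = 0.3781 mm
δ_CD = 7300·218/(181.5·44000) = 0.1993 mm
δ_DE = -15100·653/(179.8·44000) = -1.246 mm
δ = Σδ_i = -1.152 mm.

-1.15 mm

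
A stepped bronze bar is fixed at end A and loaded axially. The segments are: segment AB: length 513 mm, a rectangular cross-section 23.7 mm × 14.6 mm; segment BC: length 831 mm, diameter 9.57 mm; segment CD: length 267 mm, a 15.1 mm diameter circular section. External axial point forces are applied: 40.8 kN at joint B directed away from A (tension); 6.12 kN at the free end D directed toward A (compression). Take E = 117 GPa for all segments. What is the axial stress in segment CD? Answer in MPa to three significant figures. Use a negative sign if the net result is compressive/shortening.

-34.2 MPa

Internal axial forces (sectioning from the free end, tension +): N_CD = -6.12 kN, N_BC = -6.12 kN, N_AB = 34.68 kN.
A_CD = 179.1 mm².
σ_CD = N_CD/A_CD = -6120/179.1 = -34.17 MPa.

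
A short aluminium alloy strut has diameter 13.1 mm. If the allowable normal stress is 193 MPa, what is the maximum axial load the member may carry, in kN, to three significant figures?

A = 134.8 mm².
P_max = σ_allow · A = 193 · 134.8 = 26010 N = 26.01 kN.

26.0 kN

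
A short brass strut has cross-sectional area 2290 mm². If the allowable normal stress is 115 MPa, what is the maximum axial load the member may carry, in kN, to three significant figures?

P_max = σ_allow · A = 115 · 2290 = 263400 N = 263.4 kN.

263 kN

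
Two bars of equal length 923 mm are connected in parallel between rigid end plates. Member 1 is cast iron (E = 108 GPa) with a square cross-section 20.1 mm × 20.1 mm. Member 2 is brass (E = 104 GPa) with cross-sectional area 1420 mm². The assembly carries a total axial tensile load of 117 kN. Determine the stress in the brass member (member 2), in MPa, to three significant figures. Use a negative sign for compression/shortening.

A_1 = 404 mm².
Equal strain + equilibrium ⇒ each member carries load in proportion to AE: A₁E₁ = 43630000 N, A₂E₂ = 147700000 N, ΣAE = 191300000 N.
σ₂ = P·E₂/ΣAE = 117000·104000/191300000 = 63.6 MPa.

63.6 MPa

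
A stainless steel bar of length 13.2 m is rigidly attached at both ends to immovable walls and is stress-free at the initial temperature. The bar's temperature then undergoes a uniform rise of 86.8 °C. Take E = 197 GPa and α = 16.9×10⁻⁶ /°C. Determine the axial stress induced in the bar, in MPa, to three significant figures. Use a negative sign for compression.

Free thermal expansion αLΔT = 16.9e-6 · 13200 · 86.8 = 19.36 mm.
The walls impose strain ε = −(19.36)/13200 = -1.4669e-03; σ = Eε = 197000 · -1.4669e-03 = -289 MPa.

-289 MPa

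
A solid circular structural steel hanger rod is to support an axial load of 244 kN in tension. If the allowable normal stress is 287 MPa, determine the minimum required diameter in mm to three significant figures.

32.9 mm

Required area A ≥ P/σ_allow = 244000/287 = 850.2 mm².
For a solid circular section, d ≥ √(4A/π) = 32.9 mm.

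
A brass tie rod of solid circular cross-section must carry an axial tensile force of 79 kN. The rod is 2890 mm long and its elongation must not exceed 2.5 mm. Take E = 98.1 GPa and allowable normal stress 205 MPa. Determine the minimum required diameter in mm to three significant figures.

34.4 mm

Required area A ≥ P/σ_allow = 79000/205 = 385.4 mm².
For a solid circular section, d ≥ √(4A/π) = 22.15 mm.
Elongation limit: A ≥ PL/(Eδ_allow) = 79000·2890/(98100·2.5) = 930.9 mm² ⇒ d ≥ 34.43 mm.
The elongation limit governs.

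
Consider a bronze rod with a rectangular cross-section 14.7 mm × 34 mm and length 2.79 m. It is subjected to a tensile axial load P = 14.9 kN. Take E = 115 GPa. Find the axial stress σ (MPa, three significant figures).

29.8 MPa

A = 499.8 mm².
σ = N/A = 14900/499.8 = 29.81 MPa.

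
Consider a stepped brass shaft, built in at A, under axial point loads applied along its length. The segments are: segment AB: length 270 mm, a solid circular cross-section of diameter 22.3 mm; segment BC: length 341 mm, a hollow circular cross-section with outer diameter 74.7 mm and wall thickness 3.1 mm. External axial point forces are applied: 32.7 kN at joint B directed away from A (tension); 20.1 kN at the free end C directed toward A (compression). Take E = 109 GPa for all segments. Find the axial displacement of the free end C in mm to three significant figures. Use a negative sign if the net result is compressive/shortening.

Internal axial forces (sectioning from the free end, tension +): N_BC = -20.1 kN, N_AB = 12.6 kN.
A_AB = 390.6 mm².
A_BC = 697.3 mm².
δ_AB = 12600·270/(390.6·109000) = 0.07991 mm
δ_BC = -20100·341/(697.3·109000) = -0.09018 mm
δ = Σδ_i = -0.01027 mm.

-0.0103 mm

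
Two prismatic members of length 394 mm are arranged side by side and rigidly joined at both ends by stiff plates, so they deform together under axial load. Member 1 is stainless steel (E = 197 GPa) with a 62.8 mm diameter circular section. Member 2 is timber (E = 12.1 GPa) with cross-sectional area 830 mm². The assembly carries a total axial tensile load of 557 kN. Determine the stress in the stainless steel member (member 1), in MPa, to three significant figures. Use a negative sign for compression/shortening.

177 MPa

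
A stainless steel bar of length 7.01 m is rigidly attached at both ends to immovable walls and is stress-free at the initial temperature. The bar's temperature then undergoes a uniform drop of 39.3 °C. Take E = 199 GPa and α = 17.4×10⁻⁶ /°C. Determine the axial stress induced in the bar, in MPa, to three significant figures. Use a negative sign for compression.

136 MPa

Free thermal expansion αLΔT = 17.4e-6 · 7010 · -39.3 = -4.794 mm.
The walls impose strain ε = −(-4.794)/7010 = 6.8382e-04; σ = Eε = 199000 · 6.8382e-04 = 136.1 MPa.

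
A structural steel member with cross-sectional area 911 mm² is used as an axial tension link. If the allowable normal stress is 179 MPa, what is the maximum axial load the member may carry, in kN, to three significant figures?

163 kN

P_max = σ_allow · A = 179 · 911 = 163100 N = 163.1 kN.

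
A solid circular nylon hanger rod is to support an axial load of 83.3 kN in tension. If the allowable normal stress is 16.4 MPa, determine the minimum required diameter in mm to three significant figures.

80.4 mm

Required area A ≥ P/σ_allow = 83300/16.4 = 5079 mm².
For a solid circular section, d ≥ √(4A/π) = 80.42 mm.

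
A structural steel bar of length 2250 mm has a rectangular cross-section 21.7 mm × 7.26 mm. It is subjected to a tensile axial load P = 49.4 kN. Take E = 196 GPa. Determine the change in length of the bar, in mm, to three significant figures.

3.60 mm

A = 157.5 mm².
δ_mech = NL/(AE) = 49400·2250/(157.5·196000) = 3.6 mm.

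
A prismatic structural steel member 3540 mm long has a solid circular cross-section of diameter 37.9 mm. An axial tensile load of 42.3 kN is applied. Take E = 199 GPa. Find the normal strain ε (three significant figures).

A = 1128 mm².
σ = N/A = 37.49 MPa; ε = σ/E = 37.49/199000 = 1.884e-04.

1.88e-04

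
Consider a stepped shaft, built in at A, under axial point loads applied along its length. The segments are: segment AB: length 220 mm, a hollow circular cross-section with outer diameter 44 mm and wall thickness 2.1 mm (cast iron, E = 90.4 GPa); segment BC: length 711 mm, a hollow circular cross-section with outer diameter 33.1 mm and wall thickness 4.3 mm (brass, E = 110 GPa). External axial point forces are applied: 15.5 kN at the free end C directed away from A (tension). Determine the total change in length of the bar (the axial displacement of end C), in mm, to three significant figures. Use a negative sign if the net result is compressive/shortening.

Internal axial forces (sectioning from the free end, tension +): N_BC = 15.5 kN, N_AB = 15.5 kN.
A_AB = 276.4 mm².
A_BC = 389.1 mm².
δ_AB = 15500·220/(276.4·90400) = 0.1365 mm
δ_BC = 15500·711/(389.1·110000) = 0.2575 mm
δ = Σδ_i = 0.394 mm.

0.394 mm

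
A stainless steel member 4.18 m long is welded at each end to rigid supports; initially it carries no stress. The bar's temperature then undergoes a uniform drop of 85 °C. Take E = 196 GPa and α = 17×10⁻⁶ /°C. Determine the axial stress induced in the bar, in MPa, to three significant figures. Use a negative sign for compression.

283 MPa

Free thermal expansion αLΔT = 17e-6 · 4180 · -85 = -6.04 mm.
The walls impose strain ε = −(-6.04)/4180 = 1.4450e-03; σ = Eε = 196000 · 1.4450e-03 = 283.2 MPa.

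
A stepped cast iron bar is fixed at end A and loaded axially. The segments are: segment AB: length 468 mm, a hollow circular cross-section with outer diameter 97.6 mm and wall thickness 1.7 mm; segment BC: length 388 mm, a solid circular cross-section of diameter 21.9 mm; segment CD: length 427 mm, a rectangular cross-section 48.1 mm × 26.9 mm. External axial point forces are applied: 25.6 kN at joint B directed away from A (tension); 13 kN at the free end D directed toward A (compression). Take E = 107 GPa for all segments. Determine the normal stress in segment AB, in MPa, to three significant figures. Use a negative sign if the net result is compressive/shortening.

24.6 MPa

Internal axial forces (sectioning from the free end, tension +): N_CD = -13 kN, N_BC = -13 kN, N_AB = 12.6 kN.
A_AB = 512.2 mm².
σ_AB = N_AB/A_AB = 12600/512.2 = 24.6 MPa.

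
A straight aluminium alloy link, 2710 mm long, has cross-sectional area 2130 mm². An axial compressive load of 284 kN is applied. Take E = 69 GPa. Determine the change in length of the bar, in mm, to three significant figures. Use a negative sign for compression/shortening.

δ_mech = NL/(AE) = -284000·2710/(2130·69000) = -5.237 mm.

-5.24 mm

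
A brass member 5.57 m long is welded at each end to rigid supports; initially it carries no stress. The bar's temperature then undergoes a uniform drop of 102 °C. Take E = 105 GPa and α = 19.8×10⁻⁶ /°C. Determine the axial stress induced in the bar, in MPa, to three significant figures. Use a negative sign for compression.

Free thermal expansion αLΔT = 19.8e-6 · 5570 · -102 = -11.25 mm.
The walls impose strain ε = −(-11.25)/5570 = 2.0196e-03; σ = Eε = 105000 · 2.0196e-03 = 212.1 MPa.

212 MPa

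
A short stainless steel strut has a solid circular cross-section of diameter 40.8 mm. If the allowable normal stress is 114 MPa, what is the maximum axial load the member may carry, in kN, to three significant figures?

149 kN

A = 1307 mm².
P_max = σ_allow · A = 114 · 1307 = 149000 N = 149 kN.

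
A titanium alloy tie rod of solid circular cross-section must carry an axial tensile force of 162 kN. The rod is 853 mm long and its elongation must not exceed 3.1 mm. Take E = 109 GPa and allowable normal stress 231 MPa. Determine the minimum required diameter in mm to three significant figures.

29.9 mm

Required area A ≥ P/σ_allow = 162000/231 = 701.3 mm².
For a solid circular section, d ≥ √(4A/π) = 29.88 mm.
Elongation limit: A ≥ PL/(Eδ_allow) = 162000·853/(109000·3.1) = 409 mm² ⇒ d ≥ 22.82 mm.
The stress limit governs.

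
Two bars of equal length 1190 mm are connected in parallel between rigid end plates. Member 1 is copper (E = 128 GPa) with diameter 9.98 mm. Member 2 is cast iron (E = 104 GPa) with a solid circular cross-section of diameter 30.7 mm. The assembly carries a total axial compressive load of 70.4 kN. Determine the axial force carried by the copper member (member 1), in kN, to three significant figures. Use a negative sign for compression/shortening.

-8.10 kN

A_1 = 78.23 mm².
A_2 = 740.2 mm².
Equal strain + equilibrium ⇒ each member carries load in proportion to AE: A₁E₁ = 10010000 N, A₂E₂ = 76980000 N, ΣAE = 87000000 N.
F₁ = P·A₁E₁/ΣAE = -70400·10010000/87000000 = -8103 N.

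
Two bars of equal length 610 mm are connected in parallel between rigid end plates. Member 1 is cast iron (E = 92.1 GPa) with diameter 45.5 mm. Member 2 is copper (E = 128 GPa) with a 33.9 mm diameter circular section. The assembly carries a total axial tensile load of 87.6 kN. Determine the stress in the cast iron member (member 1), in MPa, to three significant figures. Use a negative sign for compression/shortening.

A_1 = 1626 mm².
A_2 = 902.6 mm².
Equal strain + equilibrium ⇒ each member carries load in proportion to AE: A₁E₁ = 149800000 N, A₂E₂ = 115500000 N, ΣAE = 265300000 N.
σ₁ = P·E₁/ΣAE = 87600·92100/265300000 = 30.41 MPa.

30.4 MPa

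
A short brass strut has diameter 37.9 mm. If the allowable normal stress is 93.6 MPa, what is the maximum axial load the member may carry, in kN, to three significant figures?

A = 1128 mm².
P_max = σ_allow · A = 93.6 · 1128 = 105600 N = 105.6 kN.

106 kN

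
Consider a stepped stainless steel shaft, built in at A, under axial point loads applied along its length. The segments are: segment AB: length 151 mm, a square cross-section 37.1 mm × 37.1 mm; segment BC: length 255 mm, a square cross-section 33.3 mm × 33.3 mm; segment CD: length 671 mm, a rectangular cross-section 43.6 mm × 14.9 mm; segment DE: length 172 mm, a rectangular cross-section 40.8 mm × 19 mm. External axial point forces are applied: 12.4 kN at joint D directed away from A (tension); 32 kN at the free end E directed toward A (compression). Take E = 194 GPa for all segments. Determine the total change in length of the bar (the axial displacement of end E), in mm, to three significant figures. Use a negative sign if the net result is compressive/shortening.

Internal axial forces (sectioning from the free end, tension +): N_DE = -32 kN, N_CD = -19.6 kN, N_BC = -19.6 kN, N_AB = -19.6 kN.
A_AB = 1376 mm².
A_BC = 1109 mm².
A_CD = 649.6 mm².
A_DE = 775.2 mm².
δ_AB = -19600·151/(1376·194000) = -0.01108 mm
δ_BC = -19600·255/(1109·194000) = -0.02323 mm
δ_CD = -19600·671/(649.6·194000) = -0.1044 mm
δ_DE = -32000·172/(775.2·194000) = -0.0366 mm
δ = Σδ_i = -0.1753 mm.

-0.175 mm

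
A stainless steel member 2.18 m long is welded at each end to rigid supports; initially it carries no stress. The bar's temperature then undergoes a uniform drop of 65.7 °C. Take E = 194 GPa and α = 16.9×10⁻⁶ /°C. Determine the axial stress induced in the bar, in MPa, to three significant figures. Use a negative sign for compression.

215 MPa

Free thermal expansion αLΔT = 16.9e-6 · 2180 · -65.7 = -2.421 mm.
The walls impose strain ε = −(-2.421)/2180 = 1.1103e-03; σ = Eε = 194000 · 1.1103e-03 = 215.4 MPa.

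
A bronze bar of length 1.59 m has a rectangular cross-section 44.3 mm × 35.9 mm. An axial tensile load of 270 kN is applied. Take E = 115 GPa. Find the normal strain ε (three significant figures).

0.00148

A = 1590 mm².
σ = N/A = 169.8 MPa; ε = σ/E = 169.8/115000 = 1.476e-03.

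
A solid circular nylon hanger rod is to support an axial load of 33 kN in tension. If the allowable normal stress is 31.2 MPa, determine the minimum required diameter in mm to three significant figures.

Required area A ≥ P/σ_allow = 33000/31.2 = 1058 mm².
For a solid circular section, d ≥ √(4A/π) = 36.7 mm.

36.7 mm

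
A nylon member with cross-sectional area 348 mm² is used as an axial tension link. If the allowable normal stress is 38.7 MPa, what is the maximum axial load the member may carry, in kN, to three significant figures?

13.5 kN

P_max = σ_allow · A = 38.7 · 348 = 13470 N = 13.47 kN.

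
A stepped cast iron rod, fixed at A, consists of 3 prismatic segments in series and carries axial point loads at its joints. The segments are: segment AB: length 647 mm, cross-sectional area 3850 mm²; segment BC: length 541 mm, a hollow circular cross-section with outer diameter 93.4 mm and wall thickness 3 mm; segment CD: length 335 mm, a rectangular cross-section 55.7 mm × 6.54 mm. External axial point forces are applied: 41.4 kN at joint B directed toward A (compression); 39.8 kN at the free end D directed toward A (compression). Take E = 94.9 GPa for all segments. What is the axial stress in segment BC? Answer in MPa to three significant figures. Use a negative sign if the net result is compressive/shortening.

Internal axial forces (sectioning from the free end, tension +): N_CD = -39.8 kN, N_BC = -39.8 kN, N_AB = -81.2 kN.
A_BC = 852 mm².
σ_BC = N_BC/A_BC = -39800/852 = -46.71 MPa.

-46.7 MPa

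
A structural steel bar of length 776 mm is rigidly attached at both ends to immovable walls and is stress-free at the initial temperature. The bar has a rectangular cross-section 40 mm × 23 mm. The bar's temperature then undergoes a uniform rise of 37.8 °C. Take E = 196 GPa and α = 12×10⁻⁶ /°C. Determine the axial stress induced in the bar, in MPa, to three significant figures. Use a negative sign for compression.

Free thermal expansion αLΔT = 12e-6 · 776 · 37.8 = 0.352 mm.
The walls impose strain ε = −(0.352)/776 = -4.5360e-04; σ = Eε = 196000 · -4.5360e-04 = -88.91 MPa.

-88.9 MPa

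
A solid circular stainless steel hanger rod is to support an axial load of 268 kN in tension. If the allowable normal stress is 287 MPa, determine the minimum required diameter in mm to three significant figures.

34.5 mm

Required area A ≥ P/σ_allow = 268000/287 = 933.8 mm².
For a solid circular section, d ≥ √(4A/π) = 34.48 mm.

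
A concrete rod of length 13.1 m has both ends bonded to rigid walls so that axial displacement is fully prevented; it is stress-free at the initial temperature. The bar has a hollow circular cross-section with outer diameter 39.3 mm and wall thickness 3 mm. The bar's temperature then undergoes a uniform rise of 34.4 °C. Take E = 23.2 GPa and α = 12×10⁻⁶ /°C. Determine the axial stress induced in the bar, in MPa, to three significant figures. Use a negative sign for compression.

-9.58 MPa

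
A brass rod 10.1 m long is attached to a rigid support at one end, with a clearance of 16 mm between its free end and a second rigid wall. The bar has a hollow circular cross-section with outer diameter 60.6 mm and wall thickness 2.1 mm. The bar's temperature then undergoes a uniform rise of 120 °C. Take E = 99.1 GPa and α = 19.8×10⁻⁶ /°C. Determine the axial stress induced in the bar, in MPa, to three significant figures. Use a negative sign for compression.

-78.5 MPa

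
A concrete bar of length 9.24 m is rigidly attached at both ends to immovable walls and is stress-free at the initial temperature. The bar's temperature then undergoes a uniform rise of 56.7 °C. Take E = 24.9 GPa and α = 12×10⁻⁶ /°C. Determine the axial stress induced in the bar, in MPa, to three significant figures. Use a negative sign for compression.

-16.9 MPa

Free thermal expansion αLΔT = 12e-6 · 9240 · 56.7 = 6.287 mm.
The walls impose strain ε = −(6.287)/9240 = -6.8040e-04; σ = Eε = 24900 · -6.8040e-04 = -16.94 MPa.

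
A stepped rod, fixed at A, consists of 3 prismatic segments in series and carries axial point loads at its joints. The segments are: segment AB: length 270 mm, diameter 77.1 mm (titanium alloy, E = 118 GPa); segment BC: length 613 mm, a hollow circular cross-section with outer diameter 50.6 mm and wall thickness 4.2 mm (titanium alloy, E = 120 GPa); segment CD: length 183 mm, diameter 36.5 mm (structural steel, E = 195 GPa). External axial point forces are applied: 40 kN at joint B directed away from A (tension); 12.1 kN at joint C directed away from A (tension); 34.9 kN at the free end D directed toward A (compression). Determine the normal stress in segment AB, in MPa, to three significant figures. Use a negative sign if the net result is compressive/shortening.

3.68 MPa

Internal axial forces (sectioning from the free end, tension +): N_CD = -34.9 kN, N_BC = -22.8 kN, N_AB = 17.2 kN.
A_AB = 4669 mm².
σ_AB = N_AB/A_AB = 17200/4669 = 3.684 MPa.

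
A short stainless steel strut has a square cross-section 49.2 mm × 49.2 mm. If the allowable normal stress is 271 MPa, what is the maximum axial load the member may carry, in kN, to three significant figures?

A = 2421 mm².
P_max = σ_allow · A = 271 · 2421 = 656000 N = 656 kN.

656 kN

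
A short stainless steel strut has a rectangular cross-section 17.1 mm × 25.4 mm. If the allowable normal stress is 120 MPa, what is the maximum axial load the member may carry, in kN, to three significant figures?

A = 434.3 mm².
P_max = σ_allow · A = 120 · 434.3 = 52120 N = 52.12 kN.

52.1 kN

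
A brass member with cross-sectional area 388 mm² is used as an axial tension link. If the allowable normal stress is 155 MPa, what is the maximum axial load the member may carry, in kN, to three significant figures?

P_max = σ_allow · A = 155 · 388 = 60140 N = 60.14 kN.

60.1 kN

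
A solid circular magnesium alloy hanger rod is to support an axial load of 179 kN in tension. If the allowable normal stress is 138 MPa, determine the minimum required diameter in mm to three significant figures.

40.6 mm

Required area A ≥ P/σ_allow = 179000/138 = 1297 mm².
For a solid circular section, d ≥ √(4A/π) = 40.64 mm.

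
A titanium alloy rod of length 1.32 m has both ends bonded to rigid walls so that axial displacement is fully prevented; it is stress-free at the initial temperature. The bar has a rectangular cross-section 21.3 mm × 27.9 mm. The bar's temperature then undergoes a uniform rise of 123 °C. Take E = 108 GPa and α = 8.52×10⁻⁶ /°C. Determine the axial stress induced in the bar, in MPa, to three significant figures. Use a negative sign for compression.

Free thermal expansion αLΔT = 8.52e-6 · 1320 · 123 = 1.383 mm.
The walls impose strain ε = −(1.383)/1320 = -1.0480e-03; σ = Eε = 108000 · -1.0480e-03 = -113.2 MPa.

-113 MPa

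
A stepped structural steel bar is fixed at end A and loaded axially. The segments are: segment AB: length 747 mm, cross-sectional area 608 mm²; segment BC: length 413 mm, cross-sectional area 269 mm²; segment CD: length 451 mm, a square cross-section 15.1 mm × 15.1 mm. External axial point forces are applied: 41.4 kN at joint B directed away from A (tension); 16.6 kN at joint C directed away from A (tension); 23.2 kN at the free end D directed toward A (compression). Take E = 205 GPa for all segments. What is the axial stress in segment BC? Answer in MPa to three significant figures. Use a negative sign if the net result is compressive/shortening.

Internal axial forces (sectioning from the free end, tension +): N_CD = -23.2 kN, N_BC = -6.6 kN, N_AB = 34.8 kN.
σ_BC = N_BC/A_BC = -6600/269 = -24.54 MPa.

-24.5 MPa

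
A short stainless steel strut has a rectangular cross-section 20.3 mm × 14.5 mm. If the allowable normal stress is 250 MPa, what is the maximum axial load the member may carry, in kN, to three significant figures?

73.6 kN

A = 294.4 mm².
P_max = σ_allow · A = 250 · 294.4 = 73590 N = 73.59 kN.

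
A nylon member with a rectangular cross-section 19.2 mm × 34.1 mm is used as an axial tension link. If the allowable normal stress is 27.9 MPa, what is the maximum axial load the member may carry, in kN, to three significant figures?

18.3 kN

A = 654.7 mm².
P_max = σ_allow · A = 27.9 · 654.7 = 18270 N = 18.27 kN.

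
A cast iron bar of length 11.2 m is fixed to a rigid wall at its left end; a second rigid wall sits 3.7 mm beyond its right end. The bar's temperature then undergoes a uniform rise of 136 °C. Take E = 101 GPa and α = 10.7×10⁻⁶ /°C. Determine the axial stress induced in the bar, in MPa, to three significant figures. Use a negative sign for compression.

Free thermal expansion αLΔT = 10.7e-6 · 11200 · 136 = 16.3 mm.
The walls engage after the gap closes; constrained expansion = 16.3 − 3.7 = 12.6 mm.
The walls impose strain ε = −(12.6)/11200 = -1.1248e-03; σ = Eε = 101000 · -1.1248e-03 = -113.6 MPa.

-114 MPa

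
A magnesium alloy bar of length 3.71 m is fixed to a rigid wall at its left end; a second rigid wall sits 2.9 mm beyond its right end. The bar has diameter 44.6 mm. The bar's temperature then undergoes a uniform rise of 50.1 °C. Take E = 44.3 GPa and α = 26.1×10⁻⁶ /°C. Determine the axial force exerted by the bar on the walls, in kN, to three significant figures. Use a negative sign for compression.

-36.4 kN

Free thermal expansion αLΔT = 26.1e-6 · 3710 · 50.1 = 4.851 mm.
The walls engage after the gap closes; constrained expansion = 4.851 − 2.9 = 1.951 mm.
The walls impose strain ε = −(1.951)/3710 = -5.2594e-04; σ = Eε = 44300 · -5.2594e-04 = -23.3 MPa.
Wall reaction R = σ·A = -23.3·1562 = -36400 N = -36.4 kN.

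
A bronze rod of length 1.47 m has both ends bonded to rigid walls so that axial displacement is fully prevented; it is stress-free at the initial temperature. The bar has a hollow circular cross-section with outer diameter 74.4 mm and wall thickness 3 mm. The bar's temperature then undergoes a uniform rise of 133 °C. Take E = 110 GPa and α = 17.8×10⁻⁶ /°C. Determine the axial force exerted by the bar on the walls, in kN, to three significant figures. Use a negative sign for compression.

Free thermal expansion αLΔT = 17.8e-6 · 1470 · 133 = 3.48 mm.
The walls impose strain ε = −(3.48)/1470 = -2.3674e-03; σ = Eε = 110000 · -2.3674e-03 = -260.4 MPa.
Wall reaction R = σ·A = -260.4·672.9 = -175200 N = -175.2 kN.

-175 kN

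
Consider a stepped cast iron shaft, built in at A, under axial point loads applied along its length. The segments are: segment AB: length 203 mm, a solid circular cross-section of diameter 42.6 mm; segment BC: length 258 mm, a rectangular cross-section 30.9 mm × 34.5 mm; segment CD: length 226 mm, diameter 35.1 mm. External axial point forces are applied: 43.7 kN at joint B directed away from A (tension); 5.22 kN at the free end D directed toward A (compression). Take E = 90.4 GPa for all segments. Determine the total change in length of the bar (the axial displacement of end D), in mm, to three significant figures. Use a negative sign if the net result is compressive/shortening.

Internal axial forces (sectioning from the free end, tension +): N_CD = -5.22 kN, N_BC = -5.22 kN, N_AB = 38.48 kN.
A_AB = 1425 mm².
A_BC = 1066 mm².
A_CD = 967.6 mm².
δ_AB = 38480·203/(1425·90400) = 0.06063 mm
δ_BC = -5220·258/(1066·90400) = -0.01397 mm
δ_CD = -5220·226/(967.6·90400) = -0.01349 mm
δ = Σδ_i = 0.03316 mm.

0.0332 mm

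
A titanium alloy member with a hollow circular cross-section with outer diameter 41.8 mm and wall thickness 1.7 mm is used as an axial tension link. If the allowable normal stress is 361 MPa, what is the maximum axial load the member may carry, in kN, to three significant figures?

A = 214.2 mm².
P_max = σ_allow · A = 361 · 214.2 = 77310 N = 77.31 kN.

77.3 kN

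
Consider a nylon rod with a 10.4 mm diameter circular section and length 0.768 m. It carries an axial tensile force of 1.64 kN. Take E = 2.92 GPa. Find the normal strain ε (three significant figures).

A = 84.95 mm².
σ = N/A = 19.31 MPa; ε = σ/E = 19.31/2920 = 6.612e-03.

0.00661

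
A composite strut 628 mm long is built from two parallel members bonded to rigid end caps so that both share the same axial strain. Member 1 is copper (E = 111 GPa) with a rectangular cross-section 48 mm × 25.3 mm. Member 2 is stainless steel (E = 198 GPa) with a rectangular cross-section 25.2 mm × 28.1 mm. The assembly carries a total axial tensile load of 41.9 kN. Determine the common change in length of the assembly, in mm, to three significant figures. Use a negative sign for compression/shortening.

A_1 = 1214 mm².
A_2 = 708.1 mm².
Equal strain + equilibrium ⇒ each member carries load in proportion to AE: A₁E₁ = 134800000 N, A₂E₂ = 140200000 N, ΣAE = 275000000 N.
δ = PL/ΣAE = 41900·628/275000000 = 0.09568 mm.

0.0957 mm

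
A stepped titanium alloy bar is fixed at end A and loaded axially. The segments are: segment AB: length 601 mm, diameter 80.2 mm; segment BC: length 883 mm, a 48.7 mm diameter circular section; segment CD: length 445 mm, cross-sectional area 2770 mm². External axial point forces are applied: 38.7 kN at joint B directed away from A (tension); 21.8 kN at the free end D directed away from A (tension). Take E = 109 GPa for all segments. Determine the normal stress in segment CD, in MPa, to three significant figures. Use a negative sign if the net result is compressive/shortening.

Internal axial forces (sectioning from the free end, tension +): N_CD = 21.8 kN, N_BC = 21.8 kN, N_AB = 60.5 kN.
σ_CD = N_CD/A_CD = 21800/2770 = 7.87 MPa.

7.87 MPa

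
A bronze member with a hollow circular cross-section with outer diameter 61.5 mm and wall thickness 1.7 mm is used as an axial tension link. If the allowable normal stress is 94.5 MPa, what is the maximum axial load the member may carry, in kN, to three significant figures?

A = 319.4 mm².
P_max = σ_allow · A = 94.5 · 319.4 = 30180 N = 30.18 kN.

30.2 kN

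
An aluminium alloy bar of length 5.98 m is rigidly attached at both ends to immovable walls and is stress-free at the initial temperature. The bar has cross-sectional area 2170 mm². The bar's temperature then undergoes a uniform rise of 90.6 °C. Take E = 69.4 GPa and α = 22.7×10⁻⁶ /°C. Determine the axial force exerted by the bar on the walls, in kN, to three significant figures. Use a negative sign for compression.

Free thermal expansion αLΔT = 22.7e-6 · 5980 · 90.6 = 12.3 mm.
The walls impose strain ε = −(12.3)/5980 = -2.0566e-03; σ = Eε = 69400 · -2.0566e-03 = -142.7 MPa.
Wall reaction R = σ·A = -142.7·2170 = -309700 N = -309.7 kN.

-310 kN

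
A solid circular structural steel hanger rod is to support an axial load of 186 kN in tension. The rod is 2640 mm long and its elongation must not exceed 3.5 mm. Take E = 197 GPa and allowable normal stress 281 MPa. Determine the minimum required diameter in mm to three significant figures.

30.1 mm

Required area A ≥ P/σ_allow = 186000/281 = 661.9 mm².
For a solid circular section, d ≥ √(4A/π) = 29.03 mm.
Elongation limit: A ≥ PL/(Eδ_allow) = 186000·2640/(197000·3.5) = 712.2 mm² ⇒ d ≥ 30.11 mm.
The elongation limit governs.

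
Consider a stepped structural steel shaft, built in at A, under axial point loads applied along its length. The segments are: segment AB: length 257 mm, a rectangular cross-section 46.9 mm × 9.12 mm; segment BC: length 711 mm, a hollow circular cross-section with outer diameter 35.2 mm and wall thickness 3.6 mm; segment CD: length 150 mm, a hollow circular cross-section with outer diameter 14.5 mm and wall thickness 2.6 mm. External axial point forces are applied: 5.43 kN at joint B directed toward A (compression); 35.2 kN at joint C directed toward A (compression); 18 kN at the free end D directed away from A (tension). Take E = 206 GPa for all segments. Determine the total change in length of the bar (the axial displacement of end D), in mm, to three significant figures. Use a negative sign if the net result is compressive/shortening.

-0.0973 mm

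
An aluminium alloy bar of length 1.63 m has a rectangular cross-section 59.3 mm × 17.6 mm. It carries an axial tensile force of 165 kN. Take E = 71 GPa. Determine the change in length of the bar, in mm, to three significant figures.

3.63 mm

A = 1044 mm².
δ_mech = NL/(AE) = 165000·1630/(1044·71000) = 3.629 mm.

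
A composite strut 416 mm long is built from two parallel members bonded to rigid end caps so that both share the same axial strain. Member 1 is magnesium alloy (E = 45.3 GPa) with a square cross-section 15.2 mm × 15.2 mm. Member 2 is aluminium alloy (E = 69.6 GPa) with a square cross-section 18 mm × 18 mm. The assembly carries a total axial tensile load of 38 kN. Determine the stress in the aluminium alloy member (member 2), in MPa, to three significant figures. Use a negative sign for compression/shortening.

80.1 MPa

A_1 = 231 mm².
A_2 = 324 mm².
Equal strain + equilibrium ⇒ each member carries load in proportion to AE: A₁E₁ = 10470000 N, A₂E₂ = 22550000 N, ΣAE = 33020000 N.
σ₂ = P·E₂/ΣAE = 38000·69600/33020000 = 80.11 MPa.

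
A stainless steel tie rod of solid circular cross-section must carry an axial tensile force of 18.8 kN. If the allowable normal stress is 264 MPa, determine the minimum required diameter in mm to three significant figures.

Required area A ≥ P/σ_allow = 18800/264 = 71.21 mm².
For a solid circular section, d ≥ √(4A/π) = 9.522 mm.

9.52 mm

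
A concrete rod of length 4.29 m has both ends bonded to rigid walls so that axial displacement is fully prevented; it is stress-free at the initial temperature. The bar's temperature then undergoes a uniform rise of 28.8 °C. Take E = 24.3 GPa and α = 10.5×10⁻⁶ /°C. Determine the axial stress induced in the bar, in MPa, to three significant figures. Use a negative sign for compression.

Free thermal expansion αLΔT = 10.5e-6 · 4290 · 28.8 = 1.297 mm.
The walls impose strain ε = −(1.297)/4290 = -3.0240e-04; σ = Eε = 24300 · -3.0240e-04 = -7.348 MPa.

-7.35 MPa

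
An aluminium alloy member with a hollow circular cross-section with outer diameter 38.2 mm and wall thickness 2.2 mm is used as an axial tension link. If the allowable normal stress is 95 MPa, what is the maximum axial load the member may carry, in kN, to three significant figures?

A = 248.8 mm².
P_max = σ_allow · A = 95 · 248.8 = 23640 N = 23.64 kN.

23.6 kN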